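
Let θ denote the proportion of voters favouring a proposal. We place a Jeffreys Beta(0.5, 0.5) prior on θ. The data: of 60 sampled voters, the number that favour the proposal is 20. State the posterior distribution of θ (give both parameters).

Observing 20 successes and 40 failures updates Beta(0.5, 0.5) by adding the success and failure counts to the two shape parameters: α = 0.5+20 = 20.5, β = 0.5+40 = 40.5.

Posterior: Beta(20.5, 40.5)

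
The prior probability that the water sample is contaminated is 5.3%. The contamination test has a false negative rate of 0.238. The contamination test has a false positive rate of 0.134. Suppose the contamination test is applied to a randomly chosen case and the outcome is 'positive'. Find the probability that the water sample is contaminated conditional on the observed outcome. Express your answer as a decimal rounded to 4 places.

P(H | E) ≈ 0.2414

Write H for 'the water sample is contaminated'. Prior odds H:¬H = 0.053/0.947 = 0.055966. For the 'positive' outcome, the likelihood ratio is 0.762/0.134 = 5.6866.
Posterior odds = 0.055966 × 5.6866 = 0.31826, so P(H|E) = 0.31826/(1+0.31826) = 0.2414.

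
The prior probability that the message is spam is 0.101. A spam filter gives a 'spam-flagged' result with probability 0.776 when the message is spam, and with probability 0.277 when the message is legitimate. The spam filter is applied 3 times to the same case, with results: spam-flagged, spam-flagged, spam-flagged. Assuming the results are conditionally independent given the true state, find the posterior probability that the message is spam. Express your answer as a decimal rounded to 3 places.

Posterior P(H) ≈ 0.712

With H the event that the message is spam, the joint likelihood of the observed sequence is P(data|H) = 0.776·0.776·0.776 = 0.46729 and P(data|¬H) = 0.277·0.277·0.277 = 0.021254.
Bayes: P(H|data) = 0.101·0.46729 / (0.101·0.46729 + 0.899·0.021254) = 0.047196/0.066303 = 0.7118.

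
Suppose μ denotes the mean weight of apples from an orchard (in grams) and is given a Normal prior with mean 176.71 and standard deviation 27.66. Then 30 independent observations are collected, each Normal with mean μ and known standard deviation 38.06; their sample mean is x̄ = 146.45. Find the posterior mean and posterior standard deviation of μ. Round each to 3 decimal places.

With known σ, the Normal prior is conjugate. Weight on the data is w = (n/σ²)/(n/σ² + 1/τ₀²) = 0.0207102/(0.0207102+0.00130706) = 0.94063.
Posterior mean = w·x̄ + (1−w)·μ₀ = 0.94063·146.45 + 0.059365·176.71 = 148.246. Posterior variance = 1/(0.0207102+0.00130706) = 45.4190, so SD = 6.739.

Posterior mean ≈ 148.246; posterior SD ≈ 6.739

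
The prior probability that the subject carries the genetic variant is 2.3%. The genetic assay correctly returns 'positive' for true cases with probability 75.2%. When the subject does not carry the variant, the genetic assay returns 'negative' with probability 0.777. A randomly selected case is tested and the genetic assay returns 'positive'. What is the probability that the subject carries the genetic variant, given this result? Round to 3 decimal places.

P(H | E) ≈ 0.074

Let H be the event that the subject carries the genetic variant. P(H) = 0.023, so P(¬H) = 0.977. With E the 'positive' result, P(E|H) = 0.752 and P(E|¬H) = 0.223.
P(E) = 0.752·0.023 + 0.223·0.977 = 0.017296 + 0.21787 = 0.23517.
By Bayes' theorem, P(H|E) = 0.017296 / 0.23517 = 0.074.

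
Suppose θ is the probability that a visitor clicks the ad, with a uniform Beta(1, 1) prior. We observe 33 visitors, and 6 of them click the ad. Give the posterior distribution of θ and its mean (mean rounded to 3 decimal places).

The binomial likelihood is conjugate to the Beta prior: with 6 successes and 27 failures, the posterior is Beta(1+6, 1+27) = Beta(7, 28).
E[θ | data] = 7/(7+28) = 0.200.

Posterior: Beta(7, 28); mean ≈ 0.200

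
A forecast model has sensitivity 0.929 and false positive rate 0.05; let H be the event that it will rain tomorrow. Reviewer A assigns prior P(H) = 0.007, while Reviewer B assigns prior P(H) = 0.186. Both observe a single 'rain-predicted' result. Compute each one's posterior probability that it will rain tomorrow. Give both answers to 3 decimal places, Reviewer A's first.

P('+'|H) = 0.929, P('+'|¬H) = 0.05.
Reviewer A: numerator 0.929·0.007 = 0.0065030; evidence = 0.0065030+0.05·0.993 = 0.056153; posterior = 0.116.
Reviewer B: numerator 0.929·0.186 = 0.17279; evidence = 0.17279+0.05·0.814 = 0.21349; posterior = 0.809.

Reviewer A: 0.116; Reviewer B: 0.809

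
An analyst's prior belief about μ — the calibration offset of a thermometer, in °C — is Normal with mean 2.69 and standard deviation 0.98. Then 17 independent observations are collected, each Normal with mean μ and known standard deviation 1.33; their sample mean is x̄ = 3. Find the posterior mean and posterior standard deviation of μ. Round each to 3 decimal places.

With known σ, the Normal prior is conjugate. Weight on the data is w = (n/σ²)/(n/σ² + 1/τ₀²) = 9.61049/(9.61049+1.04123) = 0.90225.
Posterior mean = w·x̄ + (1−w)·μ₀ = 0.90225·3 + 0.097753·2.69 = 2.970. Posterior variance = 1/(9.61049+1.04123) = 0.0938815, so SD = 0.306.

Posterior mean ≈ 2.970; posterior SD ≈ 0.306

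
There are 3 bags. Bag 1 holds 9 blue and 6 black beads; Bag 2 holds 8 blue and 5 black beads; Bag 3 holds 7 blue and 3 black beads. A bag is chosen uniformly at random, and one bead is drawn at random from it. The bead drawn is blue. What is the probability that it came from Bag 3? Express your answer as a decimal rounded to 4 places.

Posterior probability ≈ 0.3655

P(blue|Bag 1) = 0.6; P(blue|Bag 2) = 0.6154; P(blue|Bag 3) = 0.7.
Prior × likelihood for each source: 0.333333·0.6=0.2000, 0.333333·0.6154=0.2051, 0.333333·0.7=0.2333. Summing gives P(blue) = 0.63846.
P(Bag 3 | blue) = 0.2333 / 0.63846 = 0.3655.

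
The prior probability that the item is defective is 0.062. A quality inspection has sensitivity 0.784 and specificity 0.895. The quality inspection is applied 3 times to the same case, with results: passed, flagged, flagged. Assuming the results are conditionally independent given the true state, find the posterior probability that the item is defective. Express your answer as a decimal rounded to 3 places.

Let H be the event that the item is defective; start with P(H) = 0.062. P('flagged'|H) = 0.784, P('flagged'|¬H) = 0.105.
Update on result 1 ('passed'): P(H) ← 0.216·0.0620 / (0.216·0.0620 + 0.895·0.9380) = 0.013392/0.85290 = 0.0157.
Update on result 2 ('flagged'): P(H) ← 0.784·0.0157 / (0.784·0.0157 + 0.105·0.9843) = 0.012310/0.11566 = 0.1064.
Update on result 3 ('flagged'): P(H) ← 0.784·0.1064 / (0.784·0.1064 + 0.105·0.8936) = 0.083443/0.17727 = 0.4707.

Posterior P(H) ≈ 0.471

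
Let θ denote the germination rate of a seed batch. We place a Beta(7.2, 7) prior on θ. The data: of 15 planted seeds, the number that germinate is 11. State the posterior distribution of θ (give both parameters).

Observing 11 successes and 4 failures updates Beta(7.2, 7) by adding the success and failure counts to the two shape parameters: α = 7.2+11 = 18.2, β = 7+4 = 11.

Posterior: Beta(18.2, 11)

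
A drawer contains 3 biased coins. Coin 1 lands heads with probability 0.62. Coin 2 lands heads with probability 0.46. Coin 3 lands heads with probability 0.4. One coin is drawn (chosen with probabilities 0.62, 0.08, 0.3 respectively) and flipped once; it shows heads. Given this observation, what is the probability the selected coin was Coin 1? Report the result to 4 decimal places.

Posterior probability ≈ 0.7103

P(heads|C1) = 0.62; P(heads|C2) = 0.46; P(heads|C3) = 0.4.
Prior × likelihood for each source: 0.62·0.62=0.3844, 0.08·0.46=0.03680, 0.3·0.4=0.1200. Summing gives P(heads) = 0.54120.
P(Coin 1 | heads) = 0.3844 / 0.54120 = 0.7103.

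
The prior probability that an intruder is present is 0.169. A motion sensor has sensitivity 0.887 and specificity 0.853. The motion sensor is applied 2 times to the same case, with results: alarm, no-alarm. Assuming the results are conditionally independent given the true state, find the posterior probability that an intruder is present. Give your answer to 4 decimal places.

Posterior P(H) ≈ 0.1398

With H the event that an intruder is present, the joint likelihood of the observed sequence is P(data|H) = 0.887·0.113 = 0.10023 and P(data|¬H) = 0.147·0.853 = 0.12539.
Bayes: P(H|data) = 0.169·0.10023 / (0.169·0.10023 + 0.831·0.12539) = 0.016939/0.12114 = 0.1398.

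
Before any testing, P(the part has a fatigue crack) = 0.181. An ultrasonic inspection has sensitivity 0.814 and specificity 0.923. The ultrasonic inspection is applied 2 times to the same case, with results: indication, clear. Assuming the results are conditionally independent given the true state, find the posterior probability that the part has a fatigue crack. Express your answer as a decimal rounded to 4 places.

Let H be the event that the part has a fatigue crack; start with P(H) = 0.181. P('indication'|H) = 0.814, P('indication'|¬H) = 0.077.
Update on result 1 ('indication'): P(H) ← 0.814·0.1810 / (0.814·0.1810 + 0.077·0.8190) = 0.14733/0.21040 = 0.7003.
Update on result 2 ('clear'): P(H) ← 0.186·0.7003 / (0.186·0.7003 + 0.923·0.2997) = 0.13025/0.40690 = 0.3201.

Posterior P(H) ≈ 0.3201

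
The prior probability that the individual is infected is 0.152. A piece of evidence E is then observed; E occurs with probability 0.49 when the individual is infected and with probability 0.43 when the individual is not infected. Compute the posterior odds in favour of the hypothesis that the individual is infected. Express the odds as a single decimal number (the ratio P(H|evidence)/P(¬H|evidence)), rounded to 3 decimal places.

Prior odds = 0.152/(1−0.152) = 0.17925.
Likelihood ratio for E = 0.49/0.43 = 1.1395.
Posterior odds = prior odds × LR = 0.20426.

Posterior odds ≈ 0.204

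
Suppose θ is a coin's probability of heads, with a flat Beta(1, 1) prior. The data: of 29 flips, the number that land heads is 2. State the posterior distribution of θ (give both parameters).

Posterior: Beta(3, 28)

Observing 2 successes and 27 failures updates Beta(1, 1) by adding the success and failure counts to the two shape parameters: α = 1+2 = 3, β = 1+27 = 28.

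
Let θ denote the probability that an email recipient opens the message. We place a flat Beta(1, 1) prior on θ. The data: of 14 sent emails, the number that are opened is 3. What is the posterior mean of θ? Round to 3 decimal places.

Observing 3 successes and 11 failures updates Beta(1, 1) by adding the success and failure counts to the two shape parameters: α = 1+3 = 4, β = 1+11 = 12.
E[θ | data] = 4/(4+12) = 0.250.

Posterior mean ≈ 0.250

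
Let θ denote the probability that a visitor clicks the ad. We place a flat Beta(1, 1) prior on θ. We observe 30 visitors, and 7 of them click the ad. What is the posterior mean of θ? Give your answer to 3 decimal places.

The binomial likelihood is conjugate to the Beta prior: with 7 successes and 23 failures, the posterior is Beta(1+7, 1+23) = Beta(8, 24).
Posterior mean = α/(α+β) = 8/32 = 0.250.

Posterior mean ≈ 0.250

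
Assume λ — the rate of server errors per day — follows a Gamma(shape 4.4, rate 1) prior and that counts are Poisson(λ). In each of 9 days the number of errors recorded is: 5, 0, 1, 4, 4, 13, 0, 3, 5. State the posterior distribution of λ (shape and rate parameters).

The Poisson likelihood adds the total count to the shape and the number of exposure periods to the rate. Here ∑xᵢ = 35 and n = 9, so shape 4.4→39.4 and rate 1→10.

Posterior: Gamma(shape=39.4, rate=10)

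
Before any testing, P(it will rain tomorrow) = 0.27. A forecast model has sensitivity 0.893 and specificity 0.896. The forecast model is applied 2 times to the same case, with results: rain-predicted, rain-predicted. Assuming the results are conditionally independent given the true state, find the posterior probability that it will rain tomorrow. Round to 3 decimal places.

With H the event that it will rain tomorrow, the joint likelihood of the observed sequence is P(data|H) = 0.893·0.893 = 0.79745 and P(data|¬H) = 0.104·0.104 = 0.010816.
Bayes: P(H|data) = 0.27·0.79745 / (0.27·0.79745 + 0.73·0.010816) = 0.21531/0.22321 = 0.9646.

Posterior P(H) ≈ 0.965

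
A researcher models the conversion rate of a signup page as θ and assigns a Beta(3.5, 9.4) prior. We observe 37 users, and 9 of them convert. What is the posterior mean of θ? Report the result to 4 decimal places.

Posterior mean ≈ 0.2505

Observing 9 successes and 28 failures updates Beta(3.5, 9.4) by adding the success and failure counts to the two shape parameters: α = 3.5+9 = 12.5, β = 9.4+28 = 37.4.
Posterior mean = α/(α+β) = 12.5/49.9 = 0.2505.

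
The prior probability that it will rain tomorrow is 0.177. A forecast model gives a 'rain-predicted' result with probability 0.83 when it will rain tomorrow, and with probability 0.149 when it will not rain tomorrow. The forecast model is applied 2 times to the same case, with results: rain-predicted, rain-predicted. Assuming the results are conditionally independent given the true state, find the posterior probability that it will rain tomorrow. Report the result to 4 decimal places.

Posterior P(H) ≈ 0.8697

With H the event that it will rain tomorrow, the joint likelihood of the observed sequence is P(data|H) = 0.83·0.83 = 0.68890 and P(data|¬H) = 0.149·0.149 = 0.022201.
Bayes: P(H|data) = 0.177·0.68890 / (0.177·0.68890 + 0.823·0.022201) = 0.12194/0.14021 = 0.8697.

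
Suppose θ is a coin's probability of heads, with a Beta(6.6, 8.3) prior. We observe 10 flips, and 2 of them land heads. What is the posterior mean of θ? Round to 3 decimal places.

Posterior mean ≈ 0.345

The binomial likelihood is conjugate to the Beta prior: with 2 successes and 8 failures, the posterior is Beta(6.6+2, 8.3+8) = Beta(8.6, 16.3).
Posterior mean = α/(α+β) = 8.6/24.9 = 0.345.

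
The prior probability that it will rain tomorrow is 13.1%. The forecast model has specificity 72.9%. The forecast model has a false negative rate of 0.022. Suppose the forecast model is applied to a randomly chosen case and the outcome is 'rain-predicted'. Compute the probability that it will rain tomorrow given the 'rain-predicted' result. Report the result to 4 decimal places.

P(H | E) ≈ 0.3523

Let H be the event that it will rain tomorrow. P(H) = 0.131, so P(¬H) = 0.869. With E the 'rain-predicted' result, P(E|H) = 0.978 and P(E|¬H) = 0.271.
P(E) = 0.978·0.131 + 0.271·0.869 = 0.12812 + 0.23550 = 0.36362.
By Bayes' theorem, P(H|E) = 0.12812 / 0.36362 = 0.3523.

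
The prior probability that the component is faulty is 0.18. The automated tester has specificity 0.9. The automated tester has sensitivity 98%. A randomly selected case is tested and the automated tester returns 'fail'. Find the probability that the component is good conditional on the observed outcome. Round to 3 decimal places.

P(¬H | E) ≈ 0.317

Write H for 'the component is faulty'. Prior odds H:¬H = 0.18/0.82 = 0.21951. For the 'fail' outcome, the likelihood ratio is 0.98/0.1 = 9.8000.
Posterior odds = 0.21951 × 9.8000 = 2.1512, so P(H|E) = 2.1512/(1+2.1512) = 0.683. Then P(¬H|E) = 1 − 0.683 = 0.317.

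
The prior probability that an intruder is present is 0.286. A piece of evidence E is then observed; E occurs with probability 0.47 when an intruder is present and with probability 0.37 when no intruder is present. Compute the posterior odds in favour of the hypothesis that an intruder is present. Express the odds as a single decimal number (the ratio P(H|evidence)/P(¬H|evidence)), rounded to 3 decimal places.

Posterior odds ≈ 0.509

Prior odds = 0.286/(1−0.286) = 0.40056.
Likelihood ratio for E = 0.47/0.37 = 1.2703.
Posterior odds = prior odds × LR = 0.50882.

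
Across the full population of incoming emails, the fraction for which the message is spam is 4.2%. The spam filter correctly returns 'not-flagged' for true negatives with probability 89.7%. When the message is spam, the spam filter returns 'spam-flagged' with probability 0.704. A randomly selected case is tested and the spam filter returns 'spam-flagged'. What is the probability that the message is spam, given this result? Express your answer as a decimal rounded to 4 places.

Let H be the event that the message is spam. P(H) = 0.042, so P(¬H) = 0.958. With E the 'spam-flagged' result, P(E|H) = 0.704 and P(E|¬H) = 0.103.
P(E) = 0.704·0.042 + 0.103·0.958 = 0.029568 + 0.098674 = 0.12824.
By Bayes' theorem, P(H|E) = 0.029568 / 0.12824 = 0.2306.

P(H | E) ≈ 0.2306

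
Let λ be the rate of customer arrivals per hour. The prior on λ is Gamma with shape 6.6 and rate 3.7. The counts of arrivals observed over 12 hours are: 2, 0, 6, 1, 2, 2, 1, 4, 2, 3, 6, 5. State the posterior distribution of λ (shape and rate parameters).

Posterior: Gamma(shape=40.6, rate=15.7)

Total count ∑xᵢ = 34 over n = 12 hours.
Gamma is conjugate to the Poisson likelihood: posterior is Gamma(shape = 6.6+34 = 40.6, rate = 3.7+12 = 15.7).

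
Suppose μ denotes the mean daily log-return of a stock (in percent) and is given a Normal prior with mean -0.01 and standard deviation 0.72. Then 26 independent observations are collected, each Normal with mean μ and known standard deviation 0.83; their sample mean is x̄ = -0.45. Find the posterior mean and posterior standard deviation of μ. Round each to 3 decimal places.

With known σ, the Normal prior is conjugate. Weight on the data is w = (n/σ²)/(n/σ² + 1/τ₀²) = 37.7413/(37.7413+1.92901) = 0.95137.
Posterior mean = w·x̄ + (1−w)·μ₀ = 0.95137·-0.45 + 0.048626·-0.01 = -0.429. Posterior variance = 1/(37.7413+1.92901) = 0.0252078, so SD = 0.159.

Posterior mean ≈ -0.429; posterior SD ≈ 0.159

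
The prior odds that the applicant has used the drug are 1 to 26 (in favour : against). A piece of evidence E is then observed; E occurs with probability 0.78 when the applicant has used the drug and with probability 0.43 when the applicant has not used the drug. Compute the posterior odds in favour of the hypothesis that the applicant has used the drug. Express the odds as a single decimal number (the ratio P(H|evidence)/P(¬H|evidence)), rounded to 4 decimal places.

Prior odds = 1/26 = 0.038462. In log-odds, ln(0.038462) = -3.2581.
Add log likelihood ratio: ln(1.8140) = 0.59551.
Posterior log-odds = -2.6626, so posterior odds = exp(-2.6626) = 0.069767.

Posterior odds ≈ 0.0698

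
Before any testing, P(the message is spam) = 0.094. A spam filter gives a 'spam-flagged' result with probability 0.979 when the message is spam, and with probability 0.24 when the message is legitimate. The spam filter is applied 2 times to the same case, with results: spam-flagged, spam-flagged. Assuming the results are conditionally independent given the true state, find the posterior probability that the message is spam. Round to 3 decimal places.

Let H be the event that the message is spam; start with P(H) = 0.094. P('spam-flagged'|H) = 0.979, P('spam-flagged'|¬H) = 0.24.
Update on result 1 ('spam-flagged'): P(H) ← 0.979·0.0940 / (0.979·0.0940 + 0.24·0.9060) = 0.092026/0.30947 = 0.2974.
Update on result 2 ('spam-flagged'): P(H) ← 0.979·0.2974 / (0.979·0.2974 + 0.24·0.7026) = 0.29113/0.45976 = 0.6332.

Posterior P(H) ≈ 0.633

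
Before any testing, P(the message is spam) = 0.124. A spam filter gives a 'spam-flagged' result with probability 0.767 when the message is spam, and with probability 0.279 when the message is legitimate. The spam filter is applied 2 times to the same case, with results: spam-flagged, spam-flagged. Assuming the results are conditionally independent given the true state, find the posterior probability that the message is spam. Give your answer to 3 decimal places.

Posterior P(H) ≈ 0.517

With H the event that the message is spam, the joint likelihood of the observed sequence is P(data|H) = 0.767·0.767 = 0.58829 and P(data|¬H) = 0.279·0.279 = 0.077841.
Bayes: P(H|data) = 0.124·0.58829 / (0.124·0.58829 + 0.876·0.077841) = 0.072948/0.14114 = 0.5169.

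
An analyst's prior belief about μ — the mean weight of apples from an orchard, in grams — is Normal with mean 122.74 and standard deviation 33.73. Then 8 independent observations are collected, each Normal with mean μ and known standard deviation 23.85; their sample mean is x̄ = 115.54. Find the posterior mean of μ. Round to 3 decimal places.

With known σ, the Normal prior is conjugate. Weight on the data is w = (n/σ²)/(n/σ² + 1/τ₀²) = 0.0140641/(0.0140641+0.00087896) = 0.94118.
Posterior mean = w·x̄ + (1−w)·μ₀ = 0.94118·115.54 + 0.058820·122.74 = 115.964.

Posterior mean ≈ 115.964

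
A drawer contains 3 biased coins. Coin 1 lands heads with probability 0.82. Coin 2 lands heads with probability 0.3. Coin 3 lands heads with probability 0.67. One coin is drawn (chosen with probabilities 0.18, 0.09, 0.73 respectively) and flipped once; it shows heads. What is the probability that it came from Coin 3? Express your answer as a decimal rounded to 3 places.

Posterior probability ≈ 0.737

Tabulate prior·likelihood by source: [1] prior 0.18, lik 0.82, product 0.1476; [2] prior 0.09, lik 0.3, product 0.02700; [3] prior 0.73, lik 0.67, product 0.4891.
Normalizing constant = 0.66370; the posterior for Coin 3 is its product over the sum, 0.4891/0.66370 = 0.737.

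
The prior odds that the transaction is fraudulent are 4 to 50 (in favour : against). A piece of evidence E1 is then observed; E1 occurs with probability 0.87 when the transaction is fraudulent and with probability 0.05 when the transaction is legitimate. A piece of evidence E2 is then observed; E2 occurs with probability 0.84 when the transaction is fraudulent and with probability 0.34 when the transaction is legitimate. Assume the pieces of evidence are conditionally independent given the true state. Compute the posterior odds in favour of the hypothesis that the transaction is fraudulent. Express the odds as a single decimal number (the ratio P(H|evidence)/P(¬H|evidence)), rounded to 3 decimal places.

Prior odds = 4/50 = 0.080000.
Likelihood ratio for E1 = 0.87/0.05 = 17.400.
Likelihood ratio for E2 = 0.84/0.34 = 2.4706.
Posterior odds = prior odds × LR₁ × LR₂ = 3.4391.

Posterior odds ≈ 3.439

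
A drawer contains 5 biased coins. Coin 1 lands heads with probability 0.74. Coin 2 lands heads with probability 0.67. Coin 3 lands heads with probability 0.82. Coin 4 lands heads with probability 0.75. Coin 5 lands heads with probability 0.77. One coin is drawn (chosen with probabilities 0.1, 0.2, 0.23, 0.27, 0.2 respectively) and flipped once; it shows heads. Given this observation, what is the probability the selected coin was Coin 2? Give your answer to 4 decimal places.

Tabulate prior·likelihood by source: [1] prior 0.1, lik 0.74, product 0.07400; [2] prior 0.2, lik 0.67, product 0.1340; [3] prior 0.23, lik 0.82, product 0.1886; [4] prior 0.27, lik 0.75, product 0.2025; [5] prior 0.2, lik 0.77, product 0.1540.
Normalizing constant = 0.75310; the posterior for Coin 2 is its product over the sum, 0.1340/0.75310 = 0.1779.

Posterior probability ≈ 0.1779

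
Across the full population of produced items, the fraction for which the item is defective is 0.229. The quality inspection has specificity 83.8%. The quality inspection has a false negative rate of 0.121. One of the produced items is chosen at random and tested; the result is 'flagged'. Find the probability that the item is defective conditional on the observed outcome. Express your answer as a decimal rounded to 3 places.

Write H for 'the item is defective'. Prior odds H:¬H = 0.229/0.771 = 0.29702. For the 'flagged' outcome, the likelihood ratio is 0.879/0.162 = 5.4259.
Posterior odds = 0.29702 × 5.4259 = 1.6116, so P(H|E) = 1.6116/(1+1.6116) = 0.617.

P(H | E) ≈ 0.617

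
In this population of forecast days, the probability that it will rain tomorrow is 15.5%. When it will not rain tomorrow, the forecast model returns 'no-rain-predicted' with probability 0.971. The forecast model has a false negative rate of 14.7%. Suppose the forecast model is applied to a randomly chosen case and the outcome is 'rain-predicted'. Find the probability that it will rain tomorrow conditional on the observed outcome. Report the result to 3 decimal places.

P(H | E) ≈ 0.844

Let H be the event that it will rain tomorrow. P(H) = 0.155, so P(¬H) = 0.845. With E the 'rain-predicted' result, P(E|H) = 0.853 and P(E|¬H) = 0.029.
P(E) = 0.853·0.155 + 0.029·0.845 = 0.13221 + 0.024505 = 0.15672.
By Bayes' theorem, P(H|E) = 0.13221 / 0.15672 = 0.844.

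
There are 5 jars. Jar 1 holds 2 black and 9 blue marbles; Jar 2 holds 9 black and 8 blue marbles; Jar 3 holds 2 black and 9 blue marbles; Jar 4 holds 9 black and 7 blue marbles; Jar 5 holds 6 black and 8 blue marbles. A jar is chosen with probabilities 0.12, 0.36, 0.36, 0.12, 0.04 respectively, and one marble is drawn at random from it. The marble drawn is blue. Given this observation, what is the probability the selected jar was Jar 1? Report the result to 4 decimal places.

P(blue|Jar 1) = 0.8182; P(blue|Jar 2) = 0.4706; P(blue|Jar 3) = 0.8182; P(blue|Jar 4) = 0.4375; P(blue|Jar 5) = 0.5714.
Prior × likelihood for each source: 0.12·0.8182=0.09818, 0.36·0.4706=0.1694, 0.36·0.8182=0.2945, 0.12·0.4375=0.05250, 0.04·0.5714=0.02286. Summing gives P(blue) = 0.63750.
P(Jar 1 | blue) = 0.09818 / 0.63750 = 0.1540.

Posterior probability ≈ 0.1540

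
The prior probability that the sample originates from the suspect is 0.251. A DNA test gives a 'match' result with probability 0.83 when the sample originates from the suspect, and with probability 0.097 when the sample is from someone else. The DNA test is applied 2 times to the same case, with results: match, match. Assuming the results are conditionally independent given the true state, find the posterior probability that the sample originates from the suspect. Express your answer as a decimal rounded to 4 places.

With H the event that the sample originates from the suspect, the joint likelihood of the observed sequence is P(data|H) = 0.83·0.83 = 0.68890 and P(data|¬H) = 0.097·0.097 = 0.0094090.
Bayes: P(H|data) = 0.251·0.68890 / (0.251·0.68890 + 0.749·0.0094090) = 0.17291/0.17996 = 0.9608.

Posterior P(H) ≈ 0.9608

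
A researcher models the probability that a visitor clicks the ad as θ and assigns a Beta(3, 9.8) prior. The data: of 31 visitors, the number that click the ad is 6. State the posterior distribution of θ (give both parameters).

Posterior: Beta(9, 34.8)

Observing 6 successes and 25 failures updates Beta(3, 9.8) by adding the success and failure counts to the two shape parameters: α = 3+6 = 9, β = 9.8+25 = 34.8.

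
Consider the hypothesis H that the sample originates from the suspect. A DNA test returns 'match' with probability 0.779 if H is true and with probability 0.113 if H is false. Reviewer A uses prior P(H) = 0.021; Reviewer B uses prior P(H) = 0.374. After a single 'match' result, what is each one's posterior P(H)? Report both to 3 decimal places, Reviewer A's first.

Reviewer A: 0.129; Reviewer B: 0.805

The likelihood ratio for a 'match' result is 0.779/0.113 = 6.8938.
Reviewer A: prior odds 0.021/0.979 = 0.021450; posterior odds 0.14788; posterior probability 0.129.
Reviewer B: prior odds 0.374/0.626 = 0.59744; posterior odds 4.1187; posterior probability 0.805.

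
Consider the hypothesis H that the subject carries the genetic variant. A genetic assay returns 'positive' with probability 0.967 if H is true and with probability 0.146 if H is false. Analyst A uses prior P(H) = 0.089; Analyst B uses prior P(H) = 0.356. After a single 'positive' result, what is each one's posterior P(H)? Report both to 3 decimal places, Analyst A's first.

The likelihood ratio for a 'positive' result is 0.967/0.146 = 6.6233.
Analyst A: prior odds 0.089/0.911 = 0.097695; posterior odds 0.64706; posterior probability 0.393.
Analyst B: prior odds 0.356/0.644 = 0.55280; posterior odds 3.6613; posterior probability 0.785.

Analyst A: 0.393; Analyst B: 0.785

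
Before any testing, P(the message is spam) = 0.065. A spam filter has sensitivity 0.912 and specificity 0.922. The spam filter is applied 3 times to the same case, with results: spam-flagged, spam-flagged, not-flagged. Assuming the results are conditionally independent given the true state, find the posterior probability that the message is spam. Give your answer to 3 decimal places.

Posterior P(H) ≈ 0.476

Let H be the event that the message is spam; start with P(H) = 0.065. P('spam-flagged'|H) = 0.912, P('spam-flagged'|¬H) = 0.078.
Update on result 1 ('spam-flagged'): P(H) ← 0.912·0.0650 / (0.912·0.0650 + 0.078·0.9350) = 0.059280/0.13221 = 0.4484.
Update on result 2 ('spam-flagged'): P(H) ← 0.912·0.4484 / (0.912·0.4484 + 0.078·0.5516) = 0.40892/0.45195 = 0.9048.
Update on result 3 ('not-flagged'): P(H) ← 0.088·0.9048 / (0.088·0.9048 + 0.922·0.0952) = 0.079622/0.16740 = 0.4756.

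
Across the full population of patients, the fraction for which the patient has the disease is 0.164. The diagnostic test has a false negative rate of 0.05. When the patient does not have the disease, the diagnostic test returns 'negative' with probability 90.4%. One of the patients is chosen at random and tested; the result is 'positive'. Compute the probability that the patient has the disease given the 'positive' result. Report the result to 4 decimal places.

P(H | E) ≈ 0.6600

Write H for 'the patient has the disease'. Prior odds H:¬H = 0.164/0.836 = 0.19617. For the 'positive' outcome, the likelihood ratio is 0.95/0.096 = 9.8958.
Posterior odds = 0.19617 × 9.8958 = 1.9413, so P(H|E) = 1.9413/(1+1.9413) = 0.6600.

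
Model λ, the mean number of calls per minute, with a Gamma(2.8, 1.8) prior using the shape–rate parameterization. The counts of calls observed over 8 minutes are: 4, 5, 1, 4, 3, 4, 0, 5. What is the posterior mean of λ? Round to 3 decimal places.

Posterior mean ≈ 2.939

The Poisson likelihood adds the total count to the shape and the number of exposure periods to the rate. Here ∑xᵢ = 26 and n = 8, so shape 2.8→28.8 and rate 1.8→9.8.
E[λ | data] = 28.8/9.8 = 2.939.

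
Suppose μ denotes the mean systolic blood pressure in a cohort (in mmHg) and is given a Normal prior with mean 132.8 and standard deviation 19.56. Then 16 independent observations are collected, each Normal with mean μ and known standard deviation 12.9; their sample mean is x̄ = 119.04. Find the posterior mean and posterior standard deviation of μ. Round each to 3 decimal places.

Posterior mean ≈ 119.404; posterior SD ≈ 3.182

With known σ, the Normal prior is conjugate. Weight on the data is w = (n/σ²)/(n/σ² + 1/τ₀²) = 0.0961481/(0.0961481+0.00261374) = 0.97353.
Posterior mean = w·x̄ + (1−w)·μ₀ = 0.97353·119.04 + 0.026465·132.8 = 119.404. Posterior variance = 1/(0.0961481+0.00261374) = 10.1254, so SD = 3.182.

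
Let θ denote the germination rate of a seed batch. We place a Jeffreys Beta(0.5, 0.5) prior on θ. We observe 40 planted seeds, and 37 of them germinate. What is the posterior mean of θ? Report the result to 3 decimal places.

Posterior mean ≈ 0.915

Observing 37 successes and 3 failures updates Beta(0.5, 0.5) by adding the success and failure counts to the two shape parameters: α = 0.5+37 = 37.5, β = 0.5+3 = 3.5.
Posterior mean = α/(α+β) = 37.5/41 = 0.915.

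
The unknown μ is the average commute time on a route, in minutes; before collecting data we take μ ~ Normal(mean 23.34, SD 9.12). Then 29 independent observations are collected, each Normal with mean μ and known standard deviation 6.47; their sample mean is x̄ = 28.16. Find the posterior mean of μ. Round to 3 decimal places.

Prior precision 1/τ₀² = 1/9.12² = 0.0120229; data precision n/σ² = 29/6.47² = 0.692771.
Posterior precision = 0.0120229 + 0.692771 = 0.704794.
Posterior mean = (0.0120229·23.34 + 0.692771·28.16) / 0.704794 = 28.078.

Posterior mean ≈ 28.078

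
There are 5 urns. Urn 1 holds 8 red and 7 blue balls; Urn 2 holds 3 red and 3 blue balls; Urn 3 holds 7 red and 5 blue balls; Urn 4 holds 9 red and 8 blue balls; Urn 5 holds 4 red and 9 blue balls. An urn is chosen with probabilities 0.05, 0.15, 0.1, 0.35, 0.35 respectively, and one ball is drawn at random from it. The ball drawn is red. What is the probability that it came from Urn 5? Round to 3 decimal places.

Tabulate prior·likelihood by source: [1] prior 0.05, lik 0.5333, product 0.02667; [2] prior 0.15, lik 0.5, product 0.07500; [3] prior 0.1, lik 0.5833, product 0.05833; [4] prior 0.35, lik 0.5294, product 0.1853; [5] prior 0.35, lik 0.3077, product 0.1077.
Normalizing constant = 0.45299; the posterior for Urn 5 is its product over the sum, 0.1077/0.45299 = 0.238.

Posterior probability ≈ 0.238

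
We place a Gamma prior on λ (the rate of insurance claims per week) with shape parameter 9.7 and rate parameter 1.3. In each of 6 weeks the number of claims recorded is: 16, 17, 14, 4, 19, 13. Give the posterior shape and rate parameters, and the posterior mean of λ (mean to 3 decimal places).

Posterior: Gamma(shape=92.7, rate=7.3); mean ≈ 12.699

Total count ∑xᵢ = 83 over n = 6 weeks.
Gamma is conjugate to the Poisson likelihood: posterior is Gamma(shape = 9.7+83 = 92.7, rate = 1.3+6 = 7.3).
E[λ | data] = 92.7/7.3 = 12.699.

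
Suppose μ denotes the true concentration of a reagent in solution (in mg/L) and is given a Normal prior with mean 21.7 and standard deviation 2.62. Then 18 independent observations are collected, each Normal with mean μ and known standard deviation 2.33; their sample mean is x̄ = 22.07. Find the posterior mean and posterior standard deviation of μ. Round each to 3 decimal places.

With known σ, the Normal prior is conjugate. Weight on the data is w = (n/σ²)/(n/σ² + 1/τ₀²) = 3.31559/(3.31559+0.145679) = 0.95791.
Posterior mean = w·x̄ + (1−w)·μ₀ = 0.95791·22.07 + 0.042088·21.7 = 22.054. Posterior variance = 1/(3.31559+0.145679) = 0.288911, so SD = 0.538.

Posterior mean ≈ 22.054; posterior SD ≈ 0.538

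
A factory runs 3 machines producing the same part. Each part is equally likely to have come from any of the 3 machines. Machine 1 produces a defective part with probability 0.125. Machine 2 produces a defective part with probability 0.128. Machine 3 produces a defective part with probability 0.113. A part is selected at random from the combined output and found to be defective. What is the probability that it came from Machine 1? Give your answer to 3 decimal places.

Tabulate prior·likelihood by source: [1] prior 0.333333, lik 0.125, product 0.04167; [2] prior 0.333333, lik 0.128, product 0.04267; [3] prior 0.333333, lik 0.113, product 0.03767.
Normalizing constant = 0.12200; the posterior for Machine 1 is its product over the sum, 0.04167/0.12200 = 0.342.

Posterior probability ≈ 0.342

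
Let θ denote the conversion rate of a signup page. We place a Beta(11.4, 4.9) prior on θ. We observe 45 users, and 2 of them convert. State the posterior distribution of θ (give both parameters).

The binomial likelihood is conjugate to the Beta prior: with 2 successes and 43 failures, the posterior is Beta(11.4+2, 4.9+43) = Beta(13.4, 47.9).

Posterior: Beta(13.4, 47.9)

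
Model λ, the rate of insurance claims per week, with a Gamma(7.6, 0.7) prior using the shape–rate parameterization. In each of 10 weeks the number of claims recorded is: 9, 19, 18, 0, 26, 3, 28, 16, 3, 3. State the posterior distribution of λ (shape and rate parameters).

Total count ∑xᵢ = 125 over n = 10 weeks.
Gamma is conjugate to the Poisson likelihood: posterior is Gamma(shape = 7.6+125 = 132.6, rate = 0.7+10 = 10.7).

Posterior: Gamma(shape=132.6, rate=10.7)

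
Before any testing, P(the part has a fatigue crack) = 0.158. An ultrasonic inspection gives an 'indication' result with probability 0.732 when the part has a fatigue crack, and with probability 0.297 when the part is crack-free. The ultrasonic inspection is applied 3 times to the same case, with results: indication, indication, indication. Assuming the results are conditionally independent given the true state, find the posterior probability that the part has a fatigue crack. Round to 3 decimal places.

Posterior P(H) ≈ 0.737

With H the event that the part has a fatigue crack, the joint likelihood of the observed sequence is P(data|H) = 0.732·0.732·0.732 = 0.39222 and P(data|¬H) = 0.297·0.297·0.297 = 0.026198.
Bayes: P(H|data) = 0.158·0.39222 / (0.158·0.39222 + 0.842·0.026198) = 0.061971/0.084030 = 0.7375.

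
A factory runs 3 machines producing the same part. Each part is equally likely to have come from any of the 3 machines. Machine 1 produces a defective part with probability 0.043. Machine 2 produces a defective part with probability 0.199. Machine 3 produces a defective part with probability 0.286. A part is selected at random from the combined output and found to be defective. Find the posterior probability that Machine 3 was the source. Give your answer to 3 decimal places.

Posterior probability ≈ 0.542

P(defective|M1) = 0.043; P(defective|M2) = 0.199; P(defective|M3) = 0.286.
Prior × likelihood for each source: 0.333333·0.043=0.01433, 0.333333·0.199=0.06633, 0.333333·0.286=0.09533. Summing gives P(defective) = 0.17600.
P(Machine 3 | defective) = 0.09533 / 0.17600 = 0.542.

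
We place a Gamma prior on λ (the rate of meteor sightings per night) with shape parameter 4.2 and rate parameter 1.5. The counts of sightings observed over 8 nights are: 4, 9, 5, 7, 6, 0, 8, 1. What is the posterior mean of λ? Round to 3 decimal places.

Total count ∑xᵢ = 40 over n = 8 nights.
Gamma is conjugate to the Poisson likelihood: posterior is Gamma(shape = 4.2+40 = 44.2, rate = 1.5+8 = 9.5).
E[λ | data] = 44.2/9.5 = 4.653.

Posterior mean ≈ 4.653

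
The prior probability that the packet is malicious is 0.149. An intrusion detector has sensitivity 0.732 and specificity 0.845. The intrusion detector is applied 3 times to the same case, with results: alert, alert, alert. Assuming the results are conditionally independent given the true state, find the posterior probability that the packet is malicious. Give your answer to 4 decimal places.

Let H be the event that the packet is malicious; start with P(H) = 0.149. P('alert'|H) = 0.732, P('alert'|¬H) = 0.155.
Update on result 1 ('alert'): P(H) ← 0.732·0.1490 / (0.732·0.1490 + 0.155·0.8510) = 0.10907/0.24097 = 0.4526.
Update on result 2 ('alert'): P(H) ← 0.732·0.4526 / (0.732·0.4526 + 0.155·0.5474) = 0.33131/0.41616 = 0.7961.
Update on result 3 ('alert'): P(H) ← 0.732·0.7961 / (0.732·0.7961 + 0.155·0.2039) = 0.58276/0.61436 = 0.9486.

Posterior P(H) ≈ 0.9486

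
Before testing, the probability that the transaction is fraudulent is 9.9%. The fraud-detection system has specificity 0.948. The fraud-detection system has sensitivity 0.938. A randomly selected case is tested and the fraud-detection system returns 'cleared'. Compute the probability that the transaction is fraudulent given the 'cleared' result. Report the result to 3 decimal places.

P(H | E) ≈ 0.007

Let H be the event that the transaction is fraudulent. P(H) = 0.099, so P(¬H) = 0.901. With E the 'cleared' result, P(E|H) = 0.062 and P(E|¬H) = 0.948.
P(E) = 0.062·0.099 + 0.948·0.901 = 0.0061380 + 0.85415 = 0.86029.
By Bayes' theorem, P(H|E) = 0.0061380 / 0.86029 = 0.007.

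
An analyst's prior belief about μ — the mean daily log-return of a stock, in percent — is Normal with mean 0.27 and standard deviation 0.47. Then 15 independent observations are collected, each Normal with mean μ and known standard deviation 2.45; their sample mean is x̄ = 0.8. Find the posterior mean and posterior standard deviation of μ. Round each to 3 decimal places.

With known σ, the Normal prior is conjugate. Weight on the data is w = (n/σ²)/(n/σ² + 1/τ₀²) = 2.49896/(2.49896+4.52694) = 0.35568.
Posterior mean = w·x̄ + (1−w)·μ₀ = 0.35568·0.8 + 0.64432·0.27 = 0.459. Posterior variance = 1/(2.49896+4.52694) = 0.142331, so SD = 0.377.

Posterior mean ≈ 0.459; posterior SD ≈ 0.377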